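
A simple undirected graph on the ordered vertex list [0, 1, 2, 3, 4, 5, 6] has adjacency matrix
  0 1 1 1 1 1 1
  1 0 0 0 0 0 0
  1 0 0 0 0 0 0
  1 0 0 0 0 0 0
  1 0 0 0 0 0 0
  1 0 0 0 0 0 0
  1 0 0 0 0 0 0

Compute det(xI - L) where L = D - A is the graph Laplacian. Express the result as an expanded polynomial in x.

With the vertex order [0, 1, 2, 3, 4, 5, 6], the degrees are [6, 1, 1, 1, 1, 1, 1], giving D = diag(6, 1, 1, 1, 1, 1, 1) and L = D - A. L has integer entries, so p(x) = det(xI - L) has integer coefficients. Expanding the determinant yields x^7 - 12x^6 + 45x^5 - 80x^4 + 75x^3 - 36x^2 + 7x. Since p(0) = det(-L) = 0, x divides p(x). The largest eigenvalue, 7, is at most the vertex count 7.

x^7 - 12x^6 + 45x^5 - 80x^4 + 75x^3 - 36x^2 + 7x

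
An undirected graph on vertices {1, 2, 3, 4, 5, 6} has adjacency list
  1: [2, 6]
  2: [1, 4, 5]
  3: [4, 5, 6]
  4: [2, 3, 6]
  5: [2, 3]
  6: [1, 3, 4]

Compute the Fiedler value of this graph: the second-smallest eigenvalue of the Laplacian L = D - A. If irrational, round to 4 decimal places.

Reading degrees in the order [1, 2, 3, 4, 5, 6] gives [2, 3, 3, 3, 2, 3]; set D = diag(2, 3, 3, 3, 2, 3) and form L = D - A. The smallest Laplacian eigenvalue is always 0. The next one, lambda_2 = 1.5858, measures how hard the graph is to disconnect: larger values mean better connectivity. There is one zero in the spectrum, matching the 1 component. The eigenvalues sum to 16, which equals trace(L) = 2|E|.

1.5858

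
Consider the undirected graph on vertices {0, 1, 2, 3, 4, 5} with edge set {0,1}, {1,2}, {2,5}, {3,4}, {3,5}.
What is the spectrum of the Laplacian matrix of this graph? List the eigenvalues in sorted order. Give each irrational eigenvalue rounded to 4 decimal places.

Reading degrees in the order [0, 1, 2, 3, 4, 5] gives [1, 2, 2, 2, 1, 2]; set D = diag(1, 2, 2, 2, 1, 2) and form L = D - A. The multiplicity of 0 as a Laplacian eigenvalue equals the number of connected components.

[0, 0.2679, 1, 2, 3, 3.7321]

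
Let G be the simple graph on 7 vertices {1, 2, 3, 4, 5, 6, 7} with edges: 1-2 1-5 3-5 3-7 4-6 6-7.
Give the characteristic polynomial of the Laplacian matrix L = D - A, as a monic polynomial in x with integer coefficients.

x^7 - 12x^6 + 55x^5 - 120x^4 + 126x^3 - 56x^2 + 7x

With the vertex order [1, 2, 3, 4, 5, 6, 7], the degrees are [2, 1, 2, 1, 2, 2, 2], giving D = diag(2, 1, 2, 1, 2, 2, 2) and L = D - A. L has integer entries, so p(x) = det(xI - L) has integer coefficients. Expanding the determinant yields x^7 - 12x^6 + 55x^5 - 120x^4 + 126x^3 - 56x^2 + 7x. The coefficient of x^6 equals -trace(L) = -12, matching the sum of degrees. The eigenvalues sum to 12, which equals trace(L) = 2|E|.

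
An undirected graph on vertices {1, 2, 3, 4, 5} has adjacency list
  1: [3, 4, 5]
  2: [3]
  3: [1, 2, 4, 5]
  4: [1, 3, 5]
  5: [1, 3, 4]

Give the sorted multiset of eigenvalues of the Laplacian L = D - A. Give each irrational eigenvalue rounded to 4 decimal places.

[0, 1, 4, 4, 5]

Reading degrees in the order [1, 2, 3, 4, 5] gives [3, 1, 4, 3, 3]; set D = diag(3, 1, 4, 3, 3) and form L = D - A. Diagonalising L (or applying a numerical eigensolver to the 5x5 matrix) gives the spectrum above. There is one zero in the spectrum, matching the 1 component.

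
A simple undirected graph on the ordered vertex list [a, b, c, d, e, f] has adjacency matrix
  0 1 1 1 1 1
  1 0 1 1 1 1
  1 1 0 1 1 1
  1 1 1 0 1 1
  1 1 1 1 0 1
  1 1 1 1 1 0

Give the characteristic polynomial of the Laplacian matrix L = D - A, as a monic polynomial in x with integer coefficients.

Reading degrees in the order [a, b, c, d, e, f] gives [5, 5, 5, 5, 5, 5]; set D = diag(5, 5, 5, 5, 5, 5) and form L = D - A. L has integer entries, so p(x) = det(xI - L) has integer coefficients. Expanding the determinant yields x^6 - 30x^5 + 360x^4 - 2160x^3 + 6480x^2 - 7776x. The coefficient of x^5 equals -trace(L) = -30, matching the sum of degrees. By the matrix-tree theorem the graph has (1/6) * product of the nonzero eigenvalues = 1296 spanning trees.

x^6 - 30x^5 + 360x^4 - 2160x^3 + 6480x^2 - 7776x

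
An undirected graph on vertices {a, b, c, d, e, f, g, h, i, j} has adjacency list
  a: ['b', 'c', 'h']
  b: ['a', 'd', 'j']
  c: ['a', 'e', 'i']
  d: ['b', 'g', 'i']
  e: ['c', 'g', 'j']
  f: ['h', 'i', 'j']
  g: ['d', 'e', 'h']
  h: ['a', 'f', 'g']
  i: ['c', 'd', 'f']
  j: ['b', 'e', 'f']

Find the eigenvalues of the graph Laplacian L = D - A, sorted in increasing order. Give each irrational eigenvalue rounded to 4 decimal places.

[0, 2, 2, 2, 2, 2, 5, 5, 5, 5]

Each diagonal entry of L is the vertex degree and each off-diagonal entry is -1 where an edge is present, 0 otherwise; in the order [a, b, c, d, e, f, g, h, i, j] the diagonal is [3, 3, 3, 3, 3, 3, 3, 3, 3, 3]. The multiplicity of 0 as a Laplacian eigenvalue equals the number of connected components.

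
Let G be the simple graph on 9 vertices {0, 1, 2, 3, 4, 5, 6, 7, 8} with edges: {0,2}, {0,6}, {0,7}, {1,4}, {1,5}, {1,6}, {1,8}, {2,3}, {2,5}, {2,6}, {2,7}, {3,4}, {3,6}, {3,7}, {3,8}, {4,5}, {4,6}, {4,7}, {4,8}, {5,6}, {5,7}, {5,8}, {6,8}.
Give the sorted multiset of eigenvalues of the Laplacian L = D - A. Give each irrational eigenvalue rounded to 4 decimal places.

Each diagonal entry of L is the vertex degree and each off-diagonal entry is -1 where an edge is present, 0 otherwise; in the order [0, 1, 2, 3, 4, 5, 6, 7, 8] the diagonal is [3, 4, 5, 5, 6, 6, 7, 5, 5]. L is symmetric positive semidefinite, so every eigenvalue is real and nonnegative. The single zero eigenvalue shows the graph is connected. The largest eigenvalue, 8.3864, is at most the vertex count 9.

[0, 2.3595, 3.9551, 5.1166, 5.5233, 6, 6.9250, 7.7341, 8.3864]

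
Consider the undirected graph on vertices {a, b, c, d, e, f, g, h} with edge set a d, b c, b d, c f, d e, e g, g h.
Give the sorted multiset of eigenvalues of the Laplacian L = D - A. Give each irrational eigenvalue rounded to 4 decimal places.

Each diagonal entry of L is the vertex degree and each off-diagonal entry is -1 where an edge is present, 0 otherwise; in the order [a, b, c, d, e, f, g, h] the diagonal is [1, 2, 2, 3, 2, 1, 2, 1]. Diagonalising L (or applying a numerical eigensolver to the 8x8 matrix) gives the spectrum above. The single zero eigenvalue shows the graph is connected. There is one zero in the spectrum, matching the 1 component.

[0, 0.1981, 0.4915, 1.3204, 1.5550, 2.8258, 3.2470, 4.3623]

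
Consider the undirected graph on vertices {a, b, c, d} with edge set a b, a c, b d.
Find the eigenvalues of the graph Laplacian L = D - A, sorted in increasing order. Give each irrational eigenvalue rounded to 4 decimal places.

[0, 0.5858, 2, 3.4142]

Reading degrees in the order [a, b, c, d] gives [2, 2, 1, 1]; set D = diag(2, 2, 1, 1) and form L = D - A. L is symmetric positive semidefinite, so every eigenvalue is real and nonnegative. The single zero eigenvalue shows the graph is connected. The largest eigenvalue, 3.4142, is at most the vertex count 4. The eigenvalues sum to 6, which equals trace(L) = 2|E|.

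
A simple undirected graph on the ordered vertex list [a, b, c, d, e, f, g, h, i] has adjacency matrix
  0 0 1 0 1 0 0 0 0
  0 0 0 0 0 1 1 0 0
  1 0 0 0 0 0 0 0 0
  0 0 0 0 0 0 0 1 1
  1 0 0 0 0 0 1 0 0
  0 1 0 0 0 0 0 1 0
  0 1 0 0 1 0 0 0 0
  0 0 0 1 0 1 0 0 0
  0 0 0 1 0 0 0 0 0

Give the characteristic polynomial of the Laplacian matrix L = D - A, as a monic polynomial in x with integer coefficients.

x^9 - 16x^8 + 105x^7 - 364x^6 + 715x^5 - 792x^4 + 462x^3 - 120x^2 + 9x

Reading degrees in the order [a, b, c, d, e, f, g, h, i] gives [2, 2, 1, 2, 2, 2, 2, 2, 1]; set D = diag(2, 2, 1, 2, 2, 2, 2, 2, 1) and form L = D - A. L has integer entries, so p(x) = det(xI - L) has integer coefficients. Expanding the determinant yields x^9 - 16x^8 + 105x^7 - 364x^6 + 715x^5 - 792x^4 + 462x^3 - 120x^2 + 9x. The constant term is 0 because L is singular (the all-ones vector lies in its kernel). The eigenvalues sum to 16, which equals trace(L) = 2|E|.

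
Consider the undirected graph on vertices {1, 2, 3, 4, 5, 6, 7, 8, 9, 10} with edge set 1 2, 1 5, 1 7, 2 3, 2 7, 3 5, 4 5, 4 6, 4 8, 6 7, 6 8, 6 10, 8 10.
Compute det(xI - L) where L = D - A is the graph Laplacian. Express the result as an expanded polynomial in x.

x^10 - 26x^9 + 286x^8 - 1730x^7 + 6254x^6 - 13714x^5 + 17580x^4 - 11778x^3 + 3015x^2

Each diagonal entry of L is the vertex degree and each off-diagonal entry is -1 where an edge is present, 0 otherwise; in the order [1, 2, 3, 4, 5, 6, 7, 8, 9, 10] the diagonal is [3, 3, 2, 3, 3, 4, 3, 3, 0, 2]. L has integer entries, so p(x) = det(xI - L) has integer coefficients. Expanding the determinant yields x^10 - 26x^9 + 286x^8 - 1730x^7 + 6254x^6 - 13714x^5 + 17580x^4 - 11778x^3 + 3015x^2. The coefficient of x^9 equals -trace(L) = -26, matching the sum of degrees. The eigenvalues sum to 26, which equals trace(L) = 2|E|.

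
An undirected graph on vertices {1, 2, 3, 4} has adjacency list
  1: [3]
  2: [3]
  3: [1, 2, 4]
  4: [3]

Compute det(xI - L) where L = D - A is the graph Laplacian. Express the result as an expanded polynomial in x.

With the vertex order [1, 2, 3, 4], the degrees are [1, 1, 3, 1], giving D = diag(1, 1, 3, 1) and L = D - A. The eigenvalues of L are [0, 1, 1, 4]; the characteristic polynomial is the product of (x - lambda_i), which multiplies out to x^4 - 6x^3 + 9x^2 - 4x. Since p(0) = det(-L) = 0, x divides p(x).

x^4 - 6x^3 + 9x^2 - 4x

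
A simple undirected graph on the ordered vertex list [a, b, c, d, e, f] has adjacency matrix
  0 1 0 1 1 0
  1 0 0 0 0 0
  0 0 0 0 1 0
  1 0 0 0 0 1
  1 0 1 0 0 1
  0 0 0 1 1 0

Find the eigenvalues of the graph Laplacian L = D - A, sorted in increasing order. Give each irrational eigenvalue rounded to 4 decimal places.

Reading degrees in the order [a, b, c, d, e, f] gives [3, 1, 1, 2, 3, 2]; set D = diag(3, 1, 1, 2, 3, 2) and form L = D - A. Since every row of L sums to 0, the all-ones vector is in the kernel and 0 is an eigenvalue. The single zero eigenvalue shows the graph is connected. The largest eigenvalue, 4.8136, is at most the vertex count 6. By the matrix-tree theorem the graph has (1/6) * product of the nonzero eigenvalues = 4 spanning trees.

[0, 0.6571, 1, 2.5293, 3, 4.8136]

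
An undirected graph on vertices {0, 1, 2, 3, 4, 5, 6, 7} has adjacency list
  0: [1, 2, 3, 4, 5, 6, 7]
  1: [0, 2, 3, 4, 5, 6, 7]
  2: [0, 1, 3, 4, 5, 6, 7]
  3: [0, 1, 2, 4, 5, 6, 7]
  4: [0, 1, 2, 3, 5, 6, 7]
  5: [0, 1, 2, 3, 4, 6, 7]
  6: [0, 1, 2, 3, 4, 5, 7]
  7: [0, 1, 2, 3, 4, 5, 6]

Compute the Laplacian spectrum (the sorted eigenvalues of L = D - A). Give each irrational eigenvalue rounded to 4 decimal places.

[0, 8, 8, 8, 8, 8, 8, 8]

Each diagonal entry of L is the vertex degree and each off-diagonal entry is -1 where an edge is present, 0 otherwise; in the order [0, 1, 2, 3, 4, 5, 6, 7] the diagonal is [7, 7, 7, 7, 7, 7, 7, 7]. Since every row of L sums to 0, the all-ones vector is in the kernel and 0 is an eigenvalue. The single zero eigenvalue shows the graph is connected. The largest eigenvalue, 8, is at most the vertex count 8. There is one zero in the spectrum, matching the 1 component.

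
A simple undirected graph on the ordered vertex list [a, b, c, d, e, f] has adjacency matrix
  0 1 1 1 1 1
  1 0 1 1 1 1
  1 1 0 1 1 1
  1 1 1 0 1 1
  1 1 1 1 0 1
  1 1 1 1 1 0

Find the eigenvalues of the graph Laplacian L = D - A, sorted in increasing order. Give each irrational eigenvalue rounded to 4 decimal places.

[0, 6, 6, 6, 6, 6]

With the vertex order [a, b, c, d, e, f], the degrees are [5, 5, 5, 5, 5, 5], giving D = diag(5, 5, 5, 5, 5, 5) and L = D - A. The multiplicity of 0 as a Laplacian eigenvalue equals the number of connected components.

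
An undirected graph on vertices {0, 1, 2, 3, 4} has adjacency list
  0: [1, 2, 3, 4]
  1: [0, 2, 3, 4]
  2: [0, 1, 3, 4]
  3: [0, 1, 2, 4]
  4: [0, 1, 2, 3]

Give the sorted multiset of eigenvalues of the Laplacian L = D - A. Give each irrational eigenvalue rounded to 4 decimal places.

Reading degrees in the order [0, 1, 2, 3, 4] gives [4, 4, 4, 4, 4]; set D = diag(4, 4, 4, 4, 4) and form L = D - A. Diagonalising L (or applying a numerical eigensolver to the 5x5 matrix) gives the spectrum above. The single zero eigenvalue shows the graph is connected.

[0, 5, 5, 5, 5]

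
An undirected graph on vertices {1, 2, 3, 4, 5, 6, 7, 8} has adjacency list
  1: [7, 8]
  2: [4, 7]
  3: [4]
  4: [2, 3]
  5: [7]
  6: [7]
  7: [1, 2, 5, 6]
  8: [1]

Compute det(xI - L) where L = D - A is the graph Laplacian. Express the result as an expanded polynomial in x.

Reading degrees in the order [1, 2, 3, 4, 5, 6, 7, 8] gives [2, 2, 1, 2, 1, 1, 4, 1]; set D = diag(2, 2, 1, 2, 1, 1, 4, 1) and form L = D - A. Computing det(xI - L) by cofactor expansion (or equivalently via sum-over-permutations) gives x^8 - 14x^7 + 75x^6 - 198x^5 + 275x^4 - 198x^3 + 67x^2 - 8x. Since p(0) = det(-L) = 0, x divides p(x). The largest eigenvalue, 5.1732, is at most the vertex count 8. By the matrix-tree theorem the graph has (1/8) * product of the nonzero eigenvalues = 1 spanning tree.

x^8 - 14x^7 + 75x^6 - 198x^5 + 275x^4 - 198x^3 + 67x^2 - 8x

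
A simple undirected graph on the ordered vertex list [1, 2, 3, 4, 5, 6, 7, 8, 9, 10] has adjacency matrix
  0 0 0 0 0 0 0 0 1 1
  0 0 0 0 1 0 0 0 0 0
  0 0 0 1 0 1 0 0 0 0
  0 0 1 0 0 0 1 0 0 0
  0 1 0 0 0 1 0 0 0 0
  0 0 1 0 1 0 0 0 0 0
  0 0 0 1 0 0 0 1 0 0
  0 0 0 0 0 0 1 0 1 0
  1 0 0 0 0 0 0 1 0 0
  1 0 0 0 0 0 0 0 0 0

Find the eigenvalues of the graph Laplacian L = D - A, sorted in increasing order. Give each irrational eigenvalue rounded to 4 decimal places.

[0, 0.0979, 0.3820, 0.8244, 1.3820, 2, 2.6180, 3.1756, 3.6180, 3.9021]

With the vertex order [1, 2, 3, 4, 5, 6, 7, 8, 9, 10], the degrees are [2, 1, 2, 2, 2, 2, 2, 2, 2, 1], giving D = diag(2, 1, 2, 2, 2, 2, 2, 2, 2, 1) and L = D - A. The multiplicity of 0 as a Laplacian eigenvalue equals the number of connected components. By the matrix-tree theorem the graph has (1/10) * product of the nonzero eigenvalues = 1 spanning tree. The largest eigenvalue, 3.9021, is at most the vertex count 10.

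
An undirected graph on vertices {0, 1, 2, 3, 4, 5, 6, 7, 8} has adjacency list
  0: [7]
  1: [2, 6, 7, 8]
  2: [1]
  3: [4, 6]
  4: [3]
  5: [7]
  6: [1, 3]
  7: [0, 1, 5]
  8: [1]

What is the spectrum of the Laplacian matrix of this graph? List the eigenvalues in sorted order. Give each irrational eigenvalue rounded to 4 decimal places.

With the vertex order [0, 1, 2, 3, 4, 5, 6, 7, 8], the degrees are [1, 4, 1, 2, 1, 1, 2, 3, 1], giving D = diag(1, 4, 1, 2, 1, 1, 2, 3, 1) and L = D - A. L is symmetric positive semidefinite, so every eigenvalue is real and nonnegative. The single zero eigenvalue shows the graph is connected. The largest eigenvalue, 5.3298, is at most the vertex count 9. By the matrix-tree theorem the graph has (1/9) * product of the nonzero eigenvalues = 1 spanning tree.

[0, 0.2232, 0.4919, 1, 1, 1.4712, 3, 3.4838, 5.3298]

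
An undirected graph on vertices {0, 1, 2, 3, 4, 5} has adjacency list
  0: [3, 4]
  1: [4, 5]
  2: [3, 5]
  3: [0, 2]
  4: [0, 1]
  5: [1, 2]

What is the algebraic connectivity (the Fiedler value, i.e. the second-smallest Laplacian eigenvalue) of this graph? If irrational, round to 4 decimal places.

1

With the vertex order [0, 1, 2, 3, 4, 5], the degrees are [2, 2, 2, 2, 2, 2], giving D = diag(2, 2, 2, 2, 2, 2) and L = D - A. The sorted Laplacian eigenvalues are [0, 1, 1, 3, 3, 4]; the algebraic connectivity is the second entry, 1.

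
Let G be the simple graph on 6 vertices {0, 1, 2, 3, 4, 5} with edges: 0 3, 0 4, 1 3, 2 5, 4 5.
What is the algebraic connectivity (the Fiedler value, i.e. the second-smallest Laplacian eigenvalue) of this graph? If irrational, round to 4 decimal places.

With the vertex order [0, 1, 2, 3, 4, 5], the degrees are [2, 1, 1, 2, 2, 2], giving D = diag(2, 1, 1, 2, 2, 2) and L = D - A. Computing the eigenvalues of L and sorting gives [0, 0.2679, 1, 2, 3, 3.7321]. The Fiedler value lambda_2 = 0.2679 is strictly positive, so the graph is connected. The eigenvalues sum to 10, which equals trace(L) = 2|E|.

0.2679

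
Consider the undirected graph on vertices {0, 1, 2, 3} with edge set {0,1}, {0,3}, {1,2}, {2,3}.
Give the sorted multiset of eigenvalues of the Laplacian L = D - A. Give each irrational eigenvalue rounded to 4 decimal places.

[0, 2, 2, 4]

Each diagonal entry of L is the vertex degree and each off-diagonal entry is -1 where an edge is present, 0 otherwise; in the order [0, 1, 2, 3] the diagonal is [2, 2, 2, 2]. Since every row of L sums to 0, the all-ones vector is in the kernel and 0 is an eigenvalue.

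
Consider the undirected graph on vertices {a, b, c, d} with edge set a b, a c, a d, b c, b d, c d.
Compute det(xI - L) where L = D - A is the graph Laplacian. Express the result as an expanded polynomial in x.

Each diagonal entry of L is the vertex degree and each off-diagonal entry is -1 where an edge is present, 0 otherwise; in the order [a, b, c, d] the diagonal is [3, 3, 3, 3]. The eigenvalues of L are [0, 4, 4, 4]; the characteristic polynomial is the product of (x - lambda_i), which multiplies out to x^4 - 12x^3 + 48x^2 - 64x. Since p(0) = det(-L) = 0, x divides p(x). There is one zero in the spectrum, matching the 1 component.

x^4 - 12x^3 + 48x^2 - 64x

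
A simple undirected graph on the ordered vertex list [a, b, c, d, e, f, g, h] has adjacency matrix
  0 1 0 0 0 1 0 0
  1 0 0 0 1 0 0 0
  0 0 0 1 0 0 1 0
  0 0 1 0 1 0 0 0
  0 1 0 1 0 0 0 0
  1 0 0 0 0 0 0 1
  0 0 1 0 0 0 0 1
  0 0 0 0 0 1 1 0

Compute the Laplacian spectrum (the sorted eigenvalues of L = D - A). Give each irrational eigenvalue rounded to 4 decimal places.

[0, 0.5858, 0.5858, 2, 2, 3.4142, 3.4142, 4]

Reading degrees in the order [a, b, c, d, e, f, g, h] gives [2, 2, 2, 2, 2, 2, 2, 2]; set D = diag(2, 2, 2, 2, 2, 2, 2, 2) and form L = D - A. Since every row of L sums to 0, the all-ones vector is in the kernel and 0 is an eigenvalue. The single zero eigenvalue shows the graph is connected. The eigenvalues sum to 16, which equals trace(L) = 2|E|.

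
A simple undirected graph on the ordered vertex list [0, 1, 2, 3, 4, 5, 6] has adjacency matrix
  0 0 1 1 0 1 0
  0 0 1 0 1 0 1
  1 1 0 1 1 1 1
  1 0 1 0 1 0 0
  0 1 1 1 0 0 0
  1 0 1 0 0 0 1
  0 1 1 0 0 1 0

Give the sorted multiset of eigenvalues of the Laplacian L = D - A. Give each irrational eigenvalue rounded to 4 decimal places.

Reading degrees in the order [0, 1, 2, 3, 4, 5, 6] gives [3, 3, 6, 3, 3, 3, 3]; set D = diag(3, 3, 6, 3, 3, 3, 3) and form L = D - A. Diagonalising L (or applying a numerical eigensolver to the 7x7 matrix) gives the spectrum above. The single zero eigenvalue shows the graph is connected. The largest eigenvalue, 7, is at most the vertex count 7.

[0, 2, 2, 4, 4, 5, 7]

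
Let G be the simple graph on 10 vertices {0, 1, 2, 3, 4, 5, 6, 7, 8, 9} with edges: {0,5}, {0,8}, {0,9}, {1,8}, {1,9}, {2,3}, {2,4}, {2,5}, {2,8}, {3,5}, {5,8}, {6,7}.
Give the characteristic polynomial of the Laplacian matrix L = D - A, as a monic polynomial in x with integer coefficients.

Each diagonal entry of L is the vertex degree and each off-diagonal entry is -1 where an edge is present, 0 otherwise; in the order [0, 1, 2, 3, 4, 5, 6, 7, 8, 9] the diagonal is [3, 2, 4, 2, 1, 4, 1, 1, 4, 2]. L has integer entries, so p(x) = det(xI - L) has integer coefficients. Expanding the determinant yields x^10 - 24x^9 + 240x^8 - 1300x^7 + 4152x^6 - 7964x^5 + 8893x^4 - 5226x^3 + 1216x^2. The coefficient of x^9 equals -trace(L) = -24, matching the sum of degrees. The eigenvalues sum to 24, which equals trace(L) = 2|E|.

x^10 - 24x^9 + 240x^8 - 1300x^7 + 4152x^6 - 7964x^5 + 8893x^4 - 5226x^3 + 1216x^2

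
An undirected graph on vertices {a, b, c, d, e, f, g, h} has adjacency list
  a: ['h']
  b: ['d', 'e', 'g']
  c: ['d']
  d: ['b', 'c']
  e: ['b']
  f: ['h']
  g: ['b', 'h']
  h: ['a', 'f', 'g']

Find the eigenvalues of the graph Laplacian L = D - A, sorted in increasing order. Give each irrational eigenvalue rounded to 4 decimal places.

[0, 0.2137, 0.6177, 1, 1.4977, 2.3537, 3.8408, 4.4763]

Reading degrees in the order [a, b, c, d, e, f, g, h] gives [1, 3, 1, 2, 1, 1, 2, 3]; set D = diag(1, 3, 1, 2, 1, 1, 2, 3) and form L = D - A. Since every row of L sums to 0, the all-ones vector is in the kernel and 0 is an eigenvalue. There is one zero in the spectrum, matching the 1 component.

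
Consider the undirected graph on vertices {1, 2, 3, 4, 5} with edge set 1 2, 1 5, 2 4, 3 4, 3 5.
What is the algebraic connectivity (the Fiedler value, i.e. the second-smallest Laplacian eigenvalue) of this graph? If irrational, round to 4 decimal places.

1.3820

With the vertex order [1, 2, 3, 4, 5], the degrees are [2, 2, 2, 2, 2], giving D = diag(2, 2, 2, 2, 2) and L = D - A. The sorted Laplacian eigenvalues are [0, 1.3820, 1.3820, 3.6180, 3.6180]; the algebraic connectivity is the second entry, 1.3820. The largest eigenvalue, 3.6180, is at most the vertex count 5. The eigenvalues sum to 10, which equals trace(L) = 2|E|.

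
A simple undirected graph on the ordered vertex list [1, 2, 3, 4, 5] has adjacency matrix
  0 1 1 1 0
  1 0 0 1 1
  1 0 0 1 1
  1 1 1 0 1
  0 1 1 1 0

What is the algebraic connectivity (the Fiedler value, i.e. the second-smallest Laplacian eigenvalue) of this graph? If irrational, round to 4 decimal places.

Reading degrees in the order [1, 2, 3, 4, 5] gives [3, 3, 3, 4, 3]; set D = diag(3, 3, 3, 4, 3) and form L = D - A. The sorted Laplacian eigenvalues are [0, 3, 3, 5, 5]; the algebraic connectivity is the second entry, 3. The eigenvalues sum to 16, which equals trace(L) = 2|E|.

3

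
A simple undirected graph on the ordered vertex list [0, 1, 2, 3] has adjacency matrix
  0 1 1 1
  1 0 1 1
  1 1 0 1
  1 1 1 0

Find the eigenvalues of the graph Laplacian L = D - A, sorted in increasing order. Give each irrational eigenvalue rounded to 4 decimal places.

[0, 4, 4, 4]

Each diagonal entry of L is the vertex degree and each off-diagonal entry is -1 where an edge is present, 0 otherwise; in the order [0, 1, 2, 3] the diagonal is [3, 3, 3, 3]. Diagonalising L (or applying a numerical eigensolver to the 4x4 matrix) gives the spectrum above. The single zero eigenvalue shows the graph is connected. By the matrix-tree theorem the graph has (1/4) * product of the nonzero eigenvalues = 16 spanning trees.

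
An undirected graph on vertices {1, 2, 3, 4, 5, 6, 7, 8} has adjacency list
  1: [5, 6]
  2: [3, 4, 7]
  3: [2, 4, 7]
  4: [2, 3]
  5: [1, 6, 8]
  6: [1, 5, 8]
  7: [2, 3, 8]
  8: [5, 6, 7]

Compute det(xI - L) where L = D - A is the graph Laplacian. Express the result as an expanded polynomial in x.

x^8 - 22x^7 + 200x^6 - 964x^5 + 2616x^4 - 3872x^3 + 2688x^2 - 512x

Reading degrees in the order [1, 2, 3, 4, 5, 6, 7, 8] gives [2, 3, 3, 2, 3, 3, 3, 3]; set D = diag(2, 3, 3, 2, 3, 3, 3, 3) and form L = D - A. Computing det(xI - L) by cofactor expansion (or equivalently via sum-over-permutations) gives x^8 - 22x^7 + 200x^6 - 964x^5 + 2616x^4 - 3872x^3 + 2688x^2 - 512x. Since p(0) = det(-L) = 0, x divides p(x).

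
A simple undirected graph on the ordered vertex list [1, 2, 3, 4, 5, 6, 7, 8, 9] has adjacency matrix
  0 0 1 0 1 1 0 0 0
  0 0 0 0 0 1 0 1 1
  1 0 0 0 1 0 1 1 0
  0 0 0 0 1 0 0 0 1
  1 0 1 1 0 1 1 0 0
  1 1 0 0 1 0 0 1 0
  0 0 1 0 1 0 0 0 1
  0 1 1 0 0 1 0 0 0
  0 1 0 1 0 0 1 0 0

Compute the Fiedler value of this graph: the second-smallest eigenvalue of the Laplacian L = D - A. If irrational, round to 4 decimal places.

With the vertex order [1, 2, 3, 4, 5, 6, 7, 8, 9], the degrees are [3, 3, 4, 2, 5, 4, 3, 3, 3], giving D = diag(3, 3, 4, 2, 5, 4, 3, 3, 3) and L = D - A. The sorted Laplacian eigenvalues are [0, 1.3513, 1.8309, 2.4231, 3.2594, 4.2807, 4.8150, 5.6064, 6.4332]; the algebraic connectivity is the second entry, 1.3513. By the matrix-tree theorem the graph has (1/9) * product of the nonzero eigenvalues = 1614 spanning trees.

1.3513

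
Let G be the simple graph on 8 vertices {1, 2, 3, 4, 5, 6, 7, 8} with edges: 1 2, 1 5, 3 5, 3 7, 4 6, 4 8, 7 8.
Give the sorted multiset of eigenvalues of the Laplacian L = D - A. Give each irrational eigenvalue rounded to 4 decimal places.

[0, 0.1522, 0.5858, 1.2346, 2, 2.7654, 3.4142, 3.8478]

Reading degrees in the order [1, 2, 3, 4, 5, 6, 7, 8] gives [2, 1, 2, 2, 2, 1, 2, 2]; set D = diag(2, 1, 2, 2, 2, 1, 2, 2) and form L = D - A. L is symmetric positive semidefinite, so every eigenvalue is real and nonnegative. By the matrix-tree theorem the graph has (1/8) * product of the nonzero eigenvalues = 1 spanning tree.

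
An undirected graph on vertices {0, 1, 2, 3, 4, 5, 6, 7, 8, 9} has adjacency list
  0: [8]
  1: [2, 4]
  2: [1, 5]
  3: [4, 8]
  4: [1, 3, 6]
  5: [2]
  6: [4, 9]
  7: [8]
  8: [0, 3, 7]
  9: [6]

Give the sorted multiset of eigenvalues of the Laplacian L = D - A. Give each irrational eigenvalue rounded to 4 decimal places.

[0, 0.1640, 0.2885, 1, 1, 1.6385, 2.3252, 3.0979, 3.9293, 4.5566]

Reading degrees in the order [0, 1, 2, 3, 4, 5, 6, 7, 8, 9] gives [1, 2, 2, 2, 3, 1, 2, 1, 3, 1]; set D = diag(1, 2, 2, 2, 3, 1, 2, 1, 3, 1) and form L = D - A. Diagonalising L (or applying a numerical eigensolver to the 10x10 matrix) gives the spectrum above. The single zero eigenvalue shows the graph is connected. There is one zero in the spectrum, matching the 1 component.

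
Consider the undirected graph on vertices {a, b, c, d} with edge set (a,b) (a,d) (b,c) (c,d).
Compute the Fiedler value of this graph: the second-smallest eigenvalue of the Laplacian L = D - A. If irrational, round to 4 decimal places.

2

Reading degrees in the order [a, b, c, d] gives [2, 2, 2, 2]; set D = diag(2, 2, 2, 2) and form L = D - A. Computing the eigenvalues of L and sorting gives [0, 2, 2, 4]. The Fiedler value lambda_2 = 2 is strictly positive, so the graph is connected. The largest eigenvalue, 4, is at most the vertex count 4. There is one zero in the spectrum, matching the 1 component.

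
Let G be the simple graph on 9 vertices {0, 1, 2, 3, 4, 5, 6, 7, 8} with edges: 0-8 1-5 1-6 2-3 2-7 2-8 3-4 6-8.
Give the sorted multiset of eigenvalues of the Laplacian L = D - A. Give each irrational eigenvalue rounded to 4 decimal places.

Each diagonal entry of L is the vertex degree and each off-diagonal entry is -1 where an edge is present, 0 otherwise; in the order [0, 1, 2, 3, 4, 5, 6, 7, 8] the diagonal is [1, 2, 3, 2, 1, 1, 2, 1, 3]. Diagonalising L (or applying a numerical eigensolver to the 9x9 matrix) gives the spectrum above. The single zero eigenvalue shows the graph is connected. There is one zero in the spectrum, matching the 1 component.

[0, 0.1862, 0.4822, 0.7043, 1.4073, 2.1338, 2.8532, 3.5372, 4.6958]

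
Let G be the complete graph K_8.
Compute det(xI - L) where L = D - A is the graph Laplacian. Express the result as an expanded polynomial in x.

The graph has 8 vertices and degree multiset [7, 7, 7, 7, 7, 7, 7, 7]; D is the diagonal matrix of degrees and L = D - A. Computing det(xI - L) by cofactor expansion (or equivalently via sum-over-permutations) gives x^8 - 56x^7 + 1344x^6 - 17920x^5 + 143360x^4 - 688128x^3 + 1835008x^2 - 2097152x. Since p(0) = det(-L) = 0, x divides p(x). By the matrix-tree theorem the graph has (1/8) * product of the nonzero eigenvalues = 262144 spanning trees. There is one zero in the spectrum, matching the 1 component.

x^8 - 56x^7 + 1344x^6 - 17920x^5 + 143360x^4 - 688128x^3 + 1835008x^2 - 2097152x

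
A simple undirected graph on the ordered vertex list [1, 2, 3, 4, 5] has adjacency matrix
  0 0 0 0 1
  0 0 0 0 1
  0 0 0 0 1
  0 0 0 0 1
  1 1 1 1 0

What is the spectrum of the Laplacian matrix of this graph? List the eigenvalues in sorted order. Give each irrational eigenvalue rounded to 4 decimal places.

Reading degrees in the order [1, 2, 3, 4, 5] gives [1, 1, 1, 1, 4]; set D = diag(1, 1, 1, 1, 4) and form L = D - A. The multiplicity of 0 as a Laplacian eigenvalue equals the number of connected components. The single zero eigenvalue shows the graph is connected. By the matrix-tree theorem the graph has (1/5) * product of the nonzero eigenvalues = 1 spanning tree.

[0, 1, 1, 1, 5]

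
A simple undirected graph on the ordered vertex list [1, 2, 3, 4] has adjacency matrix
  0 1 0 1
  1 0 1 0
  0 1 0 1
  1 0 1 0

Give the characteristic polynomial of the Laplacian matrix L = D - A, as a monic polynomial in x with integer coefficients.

With the vertex order [1, 2, 3, 4], the degrees are [2, 2, 2, 2], giving D = diag(2, 2, 2, 2) and L = D - A. L has integer entries, so p(x) = det(xI - L) has integer coefficients. Expanding the determinant yields x^4 - 8x^3 + 20x^2 - 16x. The constant term is 0 because L is singular (the all-ones vector lies in its kernel). There is one zero in the spectrum, matching the 1 component.

x^4 - 8x^3 + 20x^2 - 16x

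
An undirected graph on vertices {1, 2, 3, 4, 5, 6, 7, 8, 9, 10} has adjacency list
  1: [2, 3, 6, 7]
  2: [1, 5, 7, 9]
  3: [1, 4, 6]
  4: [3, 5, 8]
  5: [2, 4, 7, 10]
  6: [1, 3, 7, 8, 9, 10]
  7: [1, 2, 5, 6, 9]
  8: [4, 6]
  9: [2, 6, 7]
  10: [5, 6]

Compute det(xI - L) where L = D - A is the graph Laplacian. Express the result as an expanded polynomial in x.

Reading degrees in the order [1, 2, 3, 4, 5, 6, 7, 8, 9, 10] gives [4, 4, 3, 3, 4, 6, 5, 2, 3, 2]; set D = diag(4, 4, 3, 3, 4, 6, 5, 2, 3, 2) and form L = D - A. L has integer entries, so p(x) = det(xI - L) has integer coefficients. Expanding the determinant yields x^10 - 36x^9 + 558x^8 - 4878x^7 + 26452x^6 - 92096x^5 + 205502x^4 - 282946x^3 + 217831x^2 - 71370x. The coefficient of x^9 equals -trace(L) = -36, matching the sum of degrees. There is one zero in the spectrum, matching the 1 component.

x^10 - 36x^9 + 558x^8 - 4878x^7 + 26452x^6 - 92096x^5 + 205502x^4 - 282946x^3 + 217831x^2 - 71370x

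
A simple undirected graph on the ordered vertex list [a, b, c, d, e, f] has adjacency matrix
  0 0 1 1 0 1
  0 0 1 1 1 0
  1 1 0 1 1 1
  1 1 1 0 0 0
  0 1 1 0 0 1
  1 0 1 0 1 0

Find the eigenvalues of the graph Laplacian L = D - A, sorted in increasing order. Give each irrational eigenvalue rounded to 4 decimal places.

[0, 2.3820, 2.3820, 4.6180, 4.6180, 6]

Each diagonal entry of L is the vertex degree and each off-diagonal entry is -1 where an edge is present, 0 otherwise; in the order [a, b, c, d, e, f] the diagonal is [3, 3, 5, 3, 3, 3]. L is symmetric positive semidefinite, so every eigenvalue is real and nonnegative. There is one zero in the spectrum, matching the 1 component. The largest eigenvalue, 6, is at most the vertex count 6.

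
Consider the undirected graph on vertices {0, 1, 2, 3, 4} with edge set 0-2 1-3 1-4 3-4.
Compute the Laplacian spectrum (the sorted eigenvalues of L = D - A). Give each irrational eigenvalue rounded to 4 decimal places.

Each diagonal entry of L is the vertex degree and each off-diagonal entry is -1 where an edge is present, 0 otherwise; in the order [0, 1, 2, 3, 4] the diagonal is [1, 2, 1, 2, 2]. Diagonalising L (or applying a numerical eigensolver to the 5x5 matrix) gives the spectrum above. The 2 zero eigenvalues correspond to the 2 connected components. The largest eigenvalue, 3, is at most the vertex count 5.

[0, 0, 2, 3, 3]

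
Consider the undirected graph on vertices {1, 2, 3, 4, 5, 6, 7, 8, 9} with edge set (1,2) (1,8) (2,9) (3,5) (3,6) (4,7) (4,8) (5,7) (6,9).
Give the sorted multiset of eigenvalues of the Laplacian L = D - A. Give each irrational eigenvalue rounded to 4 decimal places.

[0, 0.4679, 0.4679, 1.6527, 1.6527, 3, 3, 3.8794, 3.8794]

Reading degrees in the order [1, 2, 3, 4, 5, 6, 7, 8, 9] gives [2, 2, 2, 2, 2, 2, 2, 2, 2]; set D = diag(2, 2, 2, 2, 2, 2, 2, 2, 2) and form L = D - A. L is symmetric positive semidefinite, so every eigenvalue is real and nonnegative.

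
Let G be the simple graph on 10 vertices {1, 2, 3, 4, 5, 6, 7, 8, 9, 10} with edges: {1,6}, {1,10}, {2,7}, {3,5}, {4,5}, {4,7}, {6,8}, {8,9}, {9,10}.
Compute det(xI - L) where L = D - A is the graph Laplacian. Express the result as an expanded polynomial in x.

x^10 - 18x^9 + 136x^8 - 560x^7 + 1365x^6 - 2000x^5 + 1700x^4 - 750x^3 + 125x^2

Each diagonal entry of L is the vertex degree and each off-diagonal entry is -1 where an edge is present, 0 otherwise; in the order [1, 2, 3, 4, 5, 6, 7, 8, 9, 10] the diagonal is [2, 1, 1, 2, 2, 2, 2, 2, 2, 2]. L has integer entries, so p(x) = det(xI - L) has integer coefficients. Expanding the determinant yields x^10 - 18x^9 + 136x^8 - 560x^7 + 1365x^6 - 2000x^5 + 1700x^4 - 750x^3 + 125x^2. Since p(0) = det(-L) = 0, x divides p(x). The largest eigenvalue, 3.6180, is at most the vertex count 10.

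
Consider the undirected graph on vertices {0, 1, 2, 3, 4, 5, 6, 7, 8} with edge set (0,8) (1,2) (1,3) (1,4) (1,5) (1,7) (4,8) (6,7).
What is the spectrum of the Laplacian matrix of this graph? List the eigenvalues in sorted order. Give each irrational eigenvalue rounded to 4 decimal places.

[0, 0.2483, 0.5063, 1, 1, 1.4950, 2.4702, 3.1767, 6.1036]

With the vertex order [0, 1, 2, 3, 4, 5, 6, 7, 8], the degrees are [1, 5, 1, 1, 2, 1, 1, 2, 2], giving D = diag(1, 5, 1, 1, 2, 1, 1, 2, 2) and L = D - A. The multiplicity of 0 as a Laplacian eigenvalue equals the number of connected components. By the matrix-tree theorem the graph has (1/9) * product of the nonzero eigenvalues = 1 spanning tree.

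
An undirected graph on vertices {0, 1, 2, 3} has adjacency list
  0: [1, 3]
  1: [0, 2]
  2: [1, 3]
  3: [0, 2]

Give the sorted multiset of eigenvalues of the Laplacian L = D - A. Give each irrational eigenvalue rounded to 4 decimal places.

[0, 2, 2, 4]

Reading degrees in the order [0, 1, 2, 3] gives [2, 2, 2, 2]; set D = diag(2, 2, 2, 2) and form L = D - A. Since every row of L sums to 0, the all-ones vector is in the kernel and 0 is an eigenvalue. By the matrix-tree theorem the graph has (1/4) * product of the nonzero eigenvalues = 4 spanning trees. The largest eigenvalue, 4, is at most the vertex count 4.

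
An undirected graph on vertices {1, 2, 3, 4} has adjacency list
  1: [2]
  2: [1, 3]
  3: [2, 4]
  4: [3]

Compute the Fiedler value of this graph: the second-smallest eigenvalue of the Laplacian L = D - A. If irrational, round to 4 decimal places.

0.5858

Each diagonal entry of L is the vertex degree and each off-diagonal entry is -1 where an edge is present, 0 otherwise; in the order [1, 2, 3, 4] the diagonal is [1, 2, 2, 1]. The smallest Laplacian eigenvalue is always 0. The next one, lambda_2 = 0.5858, measures how hard the graph is to disconnect: larger values mean better connectivity. By the matrix-tree theorem the graph has (1/4) * product of the nonzero eigenvalues = 1 spanning tree.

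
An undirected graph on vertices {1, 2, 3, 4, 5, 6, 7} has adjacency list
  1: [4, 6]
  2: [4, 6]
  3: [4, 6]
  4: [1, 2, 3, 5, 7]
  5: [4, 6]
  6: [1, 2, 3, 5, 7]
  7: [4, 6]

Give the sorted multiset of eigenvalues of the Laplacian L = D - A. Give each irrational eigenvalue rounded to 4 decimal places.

[0, 2, 2, 2, 2, 5, 7]

Each diagonal entry of L is the vertex degree and each off-diagonal entry is -1 where an edge is present, 0 otherwise; in the order [1, 2, 3, 4, 5, 6, 7] the diagonal is [2, 2, 2, 5, 2, 5, 2]. Diagonalising L (or applying a numerical eigensolver to the 7x7 matrix) gives the spectrum above. By the matrix-tree theorem the graph has (1/7) * product of the nonzero eigenvalues = 80 spanning trees.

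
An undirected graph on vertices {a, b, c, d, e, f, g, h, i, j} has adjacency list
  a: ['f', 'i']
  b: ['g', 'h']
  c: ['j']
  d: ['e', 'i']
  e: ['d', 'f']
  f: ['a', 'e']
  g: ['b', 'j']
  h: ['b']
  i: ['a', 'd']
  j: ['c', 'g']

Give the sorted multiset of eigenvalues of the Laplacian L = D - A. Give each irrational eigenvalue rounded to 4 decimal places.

Each diagonal entry of L is the vertex degree and each off-diagonal entry is -1 where an edge is present, 0 otherwise; in the order [a, b, c, d, e, f, g, h, i, j] the diagonal is [2, 2, 1, 2, 2, 2, 2, 1, 2, 2]. L is symmetric positive semidefinite, so every eigenvalue is real and nonnegative. The 2 zero eigenvalues correspond to the 2 connected components. The largest eigenvalue, 3.6180, is at most the vertex count 10.

[0, 0, 0.3820, 1.3820, 1.3820, 1.3820, 2.6180, 3.6180, 3.6180, 3.6180]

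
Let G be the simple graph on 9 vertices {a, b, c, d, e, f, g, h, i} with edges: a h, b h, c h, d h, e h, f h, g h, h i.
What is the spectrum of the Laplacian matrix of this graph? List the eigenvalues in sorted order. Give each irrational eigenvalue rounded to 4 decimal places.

Reading degrees in the order [a, b, c, d, e, f, g, h, i] gives [1, 1, 1, 1, 1, 1, 1, 8, 1]; set D = diag(1, 1, 1, 1, 1, 1, 1, 8, 1) and form L = D - A. Diagonalising L (or applying a numerical eigensolver to the 9x9 matrix) gives the spectrum above. The single zero eigenvalue shows the graph is connected. The largest eigenvalue, 9, is at most the vertex count 9. The eigenvalues sum to 16, which equals trace(L) = 2|E|.

[0, 1, 1, 1, 1, 1, 1, 1, 9]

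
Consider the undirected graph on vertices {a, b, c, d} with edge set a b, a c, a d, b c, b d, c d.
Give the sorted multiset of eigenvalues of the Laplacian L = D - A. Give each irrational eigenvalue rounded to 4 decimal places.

Each diagonal entry of L is the vertex degree and each off-diagonal entry is -1 where an edge is present, 0 otherwise; in the order [a, b, c, d] the diagonal is [3, 3, 3, 3]. The multiplicity of 0 as a Laplacian eigenvalue equals the number of connected components. The single zero eigenvalue shows the graph is connected. There is one zero in the spectrum, matching the 1 component.

[0, 4, 4, 4]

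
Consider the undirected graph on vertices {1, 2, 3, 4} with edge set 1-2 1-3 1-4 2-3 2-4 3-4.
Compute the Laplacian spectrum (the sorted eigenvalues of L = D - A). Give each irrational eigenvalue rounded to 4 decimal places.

[0, 4, 4, 4]

Each diagonal entry of L is the vertex degree and each off-diagonal entry is -1 where an edge is present, 0 otherwise; in the order [1, 2, 3, 4] the diagonal is [3, 3, 3, 3]. Diagonalising L (or applying a numerical eigensolver to the 4x4 matrix) gives the spectrum above. The largest eigenvalue, 4, is at most the vertex count 4.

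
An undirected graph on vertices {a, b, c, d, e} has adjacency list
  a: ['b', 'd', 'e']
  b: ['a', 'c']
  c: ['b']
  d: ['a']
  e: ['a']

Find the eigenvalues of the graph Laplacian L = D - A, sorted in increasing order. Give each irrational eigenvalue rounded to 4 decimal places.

Each diagonal entry of L is the vertex degree and each off-diagonal entry is -1 where an edge is present, 0 otherwise; in the order [a, b, c, d, e] the diagonal is [3, 2, 1, 1, 1]. The multiplicity of 0 as a Laplacian eigenvalue equals the number of connected components. The eigenvalues sum to 8, which equals trace(L) = 2|E|. The largest eigenvalue, 4.1701, is at most the vertex count 5.

[0, 0.5188, 1, 2.3111, 4.1701]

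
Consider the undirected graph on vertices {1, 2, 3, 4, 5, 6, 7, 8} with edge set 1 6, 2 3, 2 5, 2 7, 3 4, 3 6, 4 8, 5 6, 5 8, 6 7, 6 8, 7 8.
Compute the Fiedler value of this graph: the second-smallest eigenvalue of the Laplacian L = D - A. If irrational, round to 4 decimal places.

Each diagonal entry of L is the vertex degree and each off-diagonal entry is -1 where an edge is present, 0 otherwise; in the order [1, 2, 3, 4, 5, 6, 7, 8] the diagonal is [1, 3, 3, 2, 3, 5, 3, 4]. Computing the eigenvalues of L and sorting gives [0, 0.8981, 1.6940, 2.6127, 3, 3.8872, 5.4602, 6.4477]. The Fiedler value lambda_2 = 0.8981 is strictly positive, so the graph is connected. The eigenvalues sum to 24, which equals trace(L) = 2|E|.

0.8981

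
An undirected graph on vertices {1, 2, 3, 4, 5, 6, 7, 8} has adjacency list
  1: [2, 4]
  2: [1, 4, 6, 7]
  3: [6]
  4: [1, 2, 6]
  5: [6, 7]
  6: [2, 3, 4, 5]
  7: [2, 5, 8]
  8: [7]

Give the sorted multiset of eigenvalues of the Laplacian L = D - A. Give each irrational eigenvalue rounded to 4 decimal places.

Each diagonal entry of L is the vertex degree and each off-diagonal entry is -1 where an edge is present, 0 otherwise; in the order [1, 2, 3, 4, 5, 6, 7, 8] the diagonal is [2, 4, 1, 3, 2, 4, 3, 1]. L is symmetric positive semidefinite, so every eigenvalue is real and nonnegative. The single zero eigenvalue shows the graph is connected.

[0, 0.5858, 0.8985, 1.5257, 3.1389, 3.4142, 4.6950, 5.7419]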